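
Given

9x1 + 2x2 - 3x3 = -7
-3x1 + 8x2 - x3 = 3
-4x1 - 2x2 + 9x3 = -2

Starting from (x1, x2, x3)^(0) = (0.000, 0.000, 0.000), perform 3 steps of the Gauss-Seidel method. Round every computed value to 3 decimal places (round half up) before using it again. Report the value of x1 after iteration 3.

Iteration 1:
  x1 = (-7 - (2)·0.000 - (-3)·0.000) / (9) = -0.778
  x2 = (3 - (-3)·-0.778 - (-1)·0.000) / (8) = 0.083
  x3 = (-2 - (-4)·-0.778 - (-2)·0.083) / (9) = -0.550
Iteration 2:
  x1 = (-7 - (2)·0.083 - (-3)·-0.550) / (9) = -0.980
  x2 = (3 - (-3)·-0.980 - (-1)·-0.550) / (8) = -0.061
  x3 = (-2 - (-4)·-0.980 - (-2)·-0.061) / (9) = -0.671
Iteration 3:
  x1 = (-7 - (2)·-0.061 - (-3)·-0.671) / (9) = -0.988
  x2 = (3 - (-3)·-0.988 - (-1)·-0.671) / (8) = -0.079
  x3 = (-2 - (-4)·-0.988 - (-2)·-0.079) / (9) = -0.679

-0.988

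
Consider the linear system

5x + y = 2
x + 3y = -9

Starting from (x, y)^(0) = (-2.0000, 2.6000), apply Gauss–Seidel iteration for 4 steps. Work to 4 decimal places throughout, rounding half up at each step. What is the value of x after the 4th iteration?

1.0711

Iteration 1:
  x = (2 - (1)·2.6000) / (5) = -0.1200
  y = (-9 - (1)·-0.1200) / (3) = -2.9600
Iteration 2:
  x = (2 - (1)·-2.9600) / (5) = 0.9920
  y = (-9 - (1)·0.9920) / (3) = -3.3307
Iteration 3:
  x = (2 - (1)·-3.3307) / (5) = 1.0661
  y = (-9 - (1)·1.0661) / (3) = -3.3554
Iteration 4:
  x = (2 - (1)·-3.3554) / (5) = 1.0711
  y = (-9 - (1)·1.0711) / (3) = -3.3570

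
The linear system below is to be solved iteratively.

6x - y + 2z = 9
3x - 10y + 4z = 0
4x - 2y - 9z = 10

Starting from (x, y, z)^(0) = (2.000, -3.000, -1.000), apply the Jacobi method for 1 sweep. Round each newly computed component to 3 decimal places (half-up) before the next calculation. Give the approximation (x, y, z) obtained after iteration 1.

Iteration 1:
  x = (9 - (-1)·-3.000 - (2)·-1.000) / (6) = 1.333
  y = (0 - (3)·2.000 - (4)·-1.000) / (-10) = 0.200
  z = (10 - (4)·2.000 - (-2)·-3.000) / (-9) = 0.444

(1.333, 0.200, 0.444)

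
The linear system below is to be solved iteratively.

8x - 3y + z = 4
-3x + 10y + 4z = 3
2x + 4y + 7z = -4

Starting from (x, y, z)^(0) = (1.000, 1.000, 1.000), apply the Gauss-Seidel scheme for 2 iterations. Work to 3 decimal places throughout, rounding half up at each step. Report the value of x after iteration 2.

0.654

Iteration 1:
  x = (4 - (-3)·1.000 - (1)·1.000) / (8) = 0.750
  y = (3 - (-3)·0.750 - (4)·1.000) / (10) = 0.125
  z = (-4 - (2)·0.750 - (4)·0.125) / (7) = -0.857
Iteration 2:
  x = (4 - (-3)·0.125 - (1)·-0.857) / (8) = 0.654
  y = (3 - (-3)·0.654 - (4)·-0.857) / (10) = 0.839
  z = (-4 - (2)·0.654 - (4)·0.839) / (7) = -1.238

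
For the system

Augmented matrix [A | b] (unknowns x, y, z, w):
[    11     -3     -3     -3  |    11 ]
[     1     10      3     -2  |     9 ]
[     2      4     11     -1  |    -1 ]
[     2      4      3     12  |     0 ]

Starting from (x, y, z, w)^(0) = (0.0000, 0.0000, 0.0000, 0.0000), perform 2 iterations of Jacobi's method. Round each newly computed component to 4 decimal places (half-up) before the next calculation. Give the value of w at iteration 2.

-0.4439

Iteration 1:
  x = (11 - (-3)·0.0000 - (-3)·0.0000 - (-3)·0.0000) / (11) = 1.0000
  y = (9 - (1)·0.0000 - (3)·0.0000 - (-2)·0.0000) / (10) = 0.9000
  z = (-1 - (2)·0.0000 - (4)·0.0000 - (-1)·0.0000) / (11) = -0.0909
  w = (0 - (2)·0.0000 - (4)·0.0000 - (3)·0.0000) / (12) = 0.0000
Iteration 2:
  x = (11 - (-3)·0.9000 - (-3)·-0.0909 - (-3)·0.0000) / (11) = 1.2207
  y = (9 - (1)·1.0000 - (3)·-0.0909 - (-2)·0.0000) / (10) = 0.8273
  z = (-1 - (2)·1.0000 - (4)·0.9000 - (-1)·0.0000) / (11) = -0.6000
  w = (0 - (2)·1.0000 - (4)·0.9000 - (3)·-0.0909) / (12) = -0.4439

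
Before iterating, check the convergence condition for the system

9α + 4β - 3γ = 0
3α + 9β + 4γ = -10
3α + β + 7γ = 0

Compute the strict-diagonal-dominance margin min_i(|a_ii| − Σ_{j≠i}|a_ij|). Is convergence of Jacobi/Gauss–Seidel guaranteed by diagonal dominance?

row 1: |9| − (4+3) = 2
row 2: |9| − (3+4) = 2
row 3: |7| − (3+1) = 3
minimum over rows = 2 → strictly diagonally dominant (convergence guaranteed)

2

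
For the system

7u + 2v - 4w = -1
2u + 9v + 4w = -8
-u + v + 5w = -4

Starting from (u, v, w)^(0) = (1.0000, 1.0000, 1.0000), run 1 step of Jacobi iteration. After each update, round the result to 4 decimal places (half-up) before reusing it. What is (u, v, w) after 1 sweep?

Iteration 1:
  u = (-1 - (2)·1.0000 - (-4)·1.0000) / (7) = 0.1429
  v = (-8 - (2)·1.0000 - (4)·1.0000) / (9) = -1.5556
  w = (-4 - (-1)·1.0000 - (1)·1.0000) / (5) = -0.8000

(0.1429, -1.5556, -0.8000)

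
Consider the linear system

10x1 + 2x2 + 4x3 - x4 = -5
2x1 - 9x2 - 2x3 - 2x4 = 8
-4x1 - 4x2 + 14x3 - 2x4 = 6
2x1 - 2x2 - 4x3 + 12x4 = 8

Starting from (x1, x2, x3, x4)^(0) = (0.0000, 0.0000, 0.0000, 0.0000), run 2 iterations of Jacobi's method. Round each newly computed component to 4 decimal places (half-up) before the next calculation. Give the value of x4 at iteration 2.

0.7447

Iteration 1:
  x1 = (-5 - (2)·0.0000 - (4)·0.0000 - (-1)·0.0000) / (10) = -0.5000
  x2 = (8 - (2)·0.0000 - (-2)·0.0000 - (-2)·0.0000) / (-9) = -0.8889
  x3 = (6 - (-4)·0.0000 - (-4)·0.0000 - (-2)·0.0000) / (14) = 0.4286
  x4 = (8 - (2)·0.0000 - (-2)·0.0000 - (-4)·0.0000) / (12) = 0.6667
Iteration 2:
  x1 = (-5 - (2)·-0.8889 - (4)·0.4286 - (-1)·0.6667) / (10) = -0.4270
  x2 = (8 - (2)·-0.5000 - (-2)·0.4286 - (-2)·0.6667) / (-9) = -1.2434
  x3 = (6 - (-4)·-0.5000 - (-4)·-0.8889 - (-2)·0.6667) / (14) = 0.1270
  x4 = (8 - (2)·-0.5000 - (-2)·-0.8889 - (-4)·0.4286) / (12) = 0.7447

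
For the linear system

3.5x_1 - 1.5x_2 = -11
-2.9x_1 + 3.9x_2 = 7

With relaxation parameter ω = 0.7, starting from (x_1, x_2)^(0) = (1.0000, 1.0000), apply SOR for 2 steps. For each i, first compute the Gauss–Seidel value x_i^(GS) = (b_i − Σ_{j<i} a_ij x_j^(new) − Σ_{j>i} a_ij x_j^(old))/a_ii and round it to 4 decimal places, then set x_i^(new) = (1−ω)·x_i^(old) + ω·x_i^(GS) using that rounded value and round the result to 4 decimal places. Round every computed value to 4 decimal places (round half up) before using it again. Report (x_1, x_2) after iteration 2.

Iteration 1:
  x_1: GS value = (-11 - (-1.5)·1.0000) / (3.5) = -2.7143;  x_1 ← (1−ω)·1.0000 + ω·-2.7143 = -1.6000
  x_2: GS value = (7 - (-2.9)·-1.6000) / (3.9) = 0.6051;  x_2 ← (1−ω)·1.0000 + ω·0.6051 = 0.7236
Iteration 2:
  x_1: GS value = (-11 - (-1.5)·0.7236) / (3.5) = -2.8327;  x_1 ← (1−ω)·-1.6000 + ω·-2.8327 = -2.4629
  x_2: GS value = (7 - (-2.9)·-2.4629) / (3.9) = -0.0365;  x_2 ← (1−ω)·0.7236 + ω·-0.0365 = 0.1915

(-2.4629, 0.1915)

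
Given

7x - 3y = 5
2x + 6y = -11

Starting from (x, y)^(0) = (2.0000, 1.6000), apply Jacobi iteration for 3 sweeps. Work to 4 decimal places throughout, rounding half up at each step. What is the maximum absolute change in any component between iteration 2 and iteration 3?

0.5857

Iteration 1:
  x = (5 - (-3)·1.6000) / (7) = 1.4000
  y = (-11 - (2)·2.0000) / (6) = -2.5000
Iteration 2:
  x = (5 - (-3)·-2.5000) / (7) = -0.3571
  y = (-11 - (2)·1.4000) / (6) = -2.3000
Iteration 3:
  x = (5 - (-3)·-2.3000) / (7) = -0.2714
  y = (-11 - (2)·-0.3571) / (6) = -1.7143
Change: (0.0857, 0.5857) → max |·| = 0.5857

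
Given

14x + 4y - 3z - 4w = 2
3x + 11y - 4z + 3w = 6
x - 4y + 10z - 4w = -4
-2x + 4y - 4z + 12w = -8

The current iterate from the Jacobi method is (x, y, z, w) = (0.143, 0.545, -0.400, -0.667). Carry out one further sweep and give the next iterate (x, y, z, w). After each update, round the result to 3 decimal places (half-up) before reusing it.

One sweep:
  x = (2 - (4)·0.545 - (-3)·-0.400 - (-4)·-0.667) / (14) = -0.289
  y = (6 - (3)·0.143 - (-4)·-0.400 - (3)·-0.667) / (11) = 0.543
  z = (-4 - (1)·0.143 - (-4)·0.545 - (-4)·-0.667) / (10) = -0.463
  w = (-8 - (-2)·0.143 - (4)·0.545 - (-4)·-0.400) / (12) = -0.958

(-0.289, 0.543, -0.463, -0.958)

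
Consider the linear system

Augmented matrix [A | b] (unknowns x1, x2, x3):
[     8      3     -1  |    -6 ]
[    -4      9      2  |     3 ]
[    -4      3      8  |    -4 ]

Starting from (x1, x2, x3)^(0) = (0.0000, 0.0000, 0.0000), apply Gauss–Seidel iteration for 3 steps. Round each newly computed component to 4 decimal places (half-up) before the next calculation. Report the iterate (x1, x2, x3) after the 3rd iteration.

(-0.9277, 0.1398, -1.0163)

Iteration 1:
  x1 = (-6 - (3)·0.0000 - (-1)·0.0000) / (8) = -0.7500
  x2 = (3 - (-4)·-0.7500 - (2)·0.0000) / (9) = 0.0000
  x3 = (-4 - (-4)·-0.7500 - (3)·0.0000) / (8) = -0.8750
Iteration 2:
  x1 = (-6 - (3)·0.0000 - (-1)·-0.8750) / (8) = -0.8594
  x2 = (3 - (-4)·-0.8594 - (2)·-0.8750) / (9) = 0.1458
  x3 = (-4 - (-4)·-0.8594 - (3)·0.1458) / (8) = -0.9844
Iteration 3:
  x1 = (-6 - (3)·0.1458 - (-1)·-0.9844) / (8) = -0.9277
  x2 = (3 - (-4)·-0.9277 - (2)·-0.9844) / (9) = 0.1398
  x3 = (-4 - (-4)·-0.9277 - (3)·0.1398) / (8) = -1.0163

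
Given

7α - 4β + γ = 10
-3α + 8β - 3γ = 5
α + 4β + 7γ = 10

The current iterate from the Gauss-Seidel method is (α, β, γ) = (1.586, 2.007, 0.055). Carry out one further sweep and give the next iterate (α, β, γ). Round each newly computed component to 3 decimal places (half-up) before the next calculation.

(2.568, 1.609, 0.142)

One sweep:
  α = (10 - (-4)·2.007 - (1)·0.055) / (7) = 2.568
  β = (5 - (-3)·2.568 - (-3)·0.055) / (8) = 1.609
  γ = (10 - (1)·2.568 - (4)·1.609) / (7) = 0.142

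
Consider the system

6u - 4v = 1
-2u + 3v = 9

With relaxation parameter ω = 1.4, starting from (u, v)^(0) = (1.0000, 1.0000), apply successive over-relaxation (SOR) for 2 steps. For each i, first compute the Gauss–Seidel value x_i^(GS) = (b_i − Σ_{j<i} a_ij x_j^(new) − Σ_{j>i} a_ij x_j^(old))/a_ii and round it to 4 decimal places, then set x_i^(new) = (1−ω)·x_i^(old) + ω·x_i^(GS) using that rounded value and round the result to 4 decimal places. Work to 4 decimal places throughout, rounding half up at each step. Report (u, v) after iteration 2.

(4.1412, 6.2589)

Iteration 1:
  u: GS value = (1 - (-4)·1.0000) / (6) = 0.8333;  u ← (1−ω)·1.0000 + ω·0.8333 = 0.7666
  v: GS value = (9 - (-2)·0.7666) / (3) = 3.5111;  v ← (1−ω)·1.0000 + ω·3.5111 = 4.5155
Iteration 2:
  u: GS value = (1 - (-4)·4.5155) / (6) = 3.1770;  u ← (1−ω)·0.7666 + ω·3.1770 = 4.1412
  v: GS value = (9 - (-2)·4.1412) / (3) = 5.7608;  v ← (1−ω)·4.5155 + ω·5.7608 = 6.2589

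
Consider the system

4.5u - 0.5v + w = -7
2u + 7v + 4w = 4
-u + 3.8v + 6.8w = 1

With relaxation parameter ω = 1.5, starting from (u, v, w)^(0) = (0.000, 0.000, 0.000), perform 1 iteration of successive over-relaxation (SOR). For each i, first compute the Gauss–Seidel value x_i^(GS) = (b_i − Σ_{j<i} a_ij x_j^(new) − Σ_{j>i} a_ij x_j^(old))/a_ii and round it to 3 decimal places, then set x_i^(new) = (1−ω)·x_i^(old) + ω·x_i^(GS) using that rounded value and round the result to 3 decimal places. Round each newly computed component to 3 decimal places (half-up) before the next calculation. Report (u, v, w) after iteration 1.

(-2.334, 1.857, -1.851)

Iteration 1:
  u: GS value = (-7 - (-0.5)·0.000 - (1)·0.000) / (4.5) = -1.556;  u ← (1−ω)·0.000 + ω·-1.556 = -2.334
  v: GS value = (4 - (2)·-2.334 - (4)·0.000) / (7) = 1.238;  v ← (1−ω)·0.000 + ω·1.238 = 1.857
  w: GS value = (1 - (-1)·-2.334 - (3.8)·1.857) / (6.8) = -1.234;  w ← (1−ω)·0.000 + ω·-1.234 = -1.851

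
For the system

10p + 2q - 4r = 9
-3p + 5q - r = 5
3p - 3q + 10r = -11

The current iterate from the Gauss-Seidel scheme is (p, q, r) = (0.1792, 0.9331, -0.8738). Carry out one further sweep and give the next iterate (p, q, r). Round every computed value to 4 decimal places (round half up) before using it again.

(0.3639, 1.0436, -0.8961)

One sweep:
  p = (9 - (2)·0.9331 - (-4)·-0.8738) / (10) = 0.3639
  q = (5 - (-3)·0.3639 - (-1)·-0.8738) / (5) = 1.0436
  r = (-11 - (3)·0.3639 - (-3)·1.0436) / (10) = -0.8961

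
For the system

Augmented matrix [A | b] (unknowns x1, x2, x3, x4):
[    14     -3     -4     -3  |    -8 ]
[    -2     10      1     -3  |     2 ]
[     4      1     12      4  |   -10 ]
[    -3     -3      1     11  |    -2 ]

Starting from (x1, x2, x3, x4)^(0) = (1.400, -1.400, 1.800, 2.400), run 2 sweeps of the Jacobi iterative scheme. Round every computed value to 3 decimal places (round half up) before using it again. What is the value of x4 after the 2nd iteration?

Iteration 1:
  x1 = (-8 - (-3)·-1.400 - (-4)·1.800 - (-3)·2.400) / (14) = 0.157
  x2 = (2 - (-2)·1.400 - (1)·1.800 - (-3)·2.400) / (10) = 1.020
  x3 = (-10 - (4)·1.400 - (1)·-1.400 - (4)·2.400) / (12) = -1.983
  x4 = (-2 - (-3)·1.400 - (-3)·-1.400 - (1)·1.800) / (11) = -0.345
Iteration 2:
  x1 = (-8 - (-3)·1.020 - (-4)·-1.983 - (-3)·-0.345) / (14) = -0.993
  x2 = (2 - (-2)·0.157 - (1)·-1.983 - (-3)·-0.345) / (10) = 0.326
  x3 = (-10 - (4)·0.157 - (1)·1.020 - (4)·-0.345) / (12) = -0.856
  x4 = (-2 - (-3)·0.157 - (-3)·1.020 - (1)·-1.983) / (11) = 0.319

0.319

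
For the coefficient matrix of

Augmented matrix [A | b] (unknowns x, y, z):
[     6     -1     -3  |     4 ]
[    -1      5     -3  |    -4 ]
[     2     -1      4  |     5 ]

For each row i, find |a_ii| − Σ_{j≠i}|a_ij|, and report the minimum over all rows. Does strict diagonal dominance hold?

row 1: |6| − (1+3) = 2
row 2: |5| − (1+3) = 1
row 3: |4| − (2+1) = 1
minimum over rows = 1 → strictly diagonally dominant (convergence guaranteed)

1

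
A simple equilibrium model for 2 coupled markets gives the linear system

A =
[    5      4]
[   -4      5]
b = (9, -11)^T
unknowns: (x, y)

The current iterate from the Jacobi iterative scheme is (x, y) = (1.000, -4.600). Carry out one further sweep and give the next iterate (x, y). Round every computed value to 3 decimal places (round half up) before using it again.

(5.480, -1.400)

One sweep:
  x = (9 - (4)·-4.600) / (5) = 5.480
  y = (-11 - (-4)·1.000) / (5) = -1.400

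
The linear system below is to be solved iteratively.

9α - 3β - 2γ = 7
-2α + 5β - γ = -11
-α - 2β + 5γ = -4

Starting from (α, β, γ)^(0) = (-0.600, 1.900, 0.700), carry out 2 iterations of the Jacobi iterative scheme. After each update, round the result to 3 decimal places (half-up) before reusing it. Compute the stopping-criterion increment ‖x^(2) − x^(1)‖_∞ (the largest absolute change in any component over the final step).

1.591

Iteration 1:
  α = (7 - (-3)·1.900 - (-2)·0.700) / (9) = 1.567
  β = (-11 - (-2)·-0.600 - (-1)·0.700) / (5) = -2.300
  γ = (-4 - (-1)·-0.600 - (-2)·1.900) / (5) = -0.160
Iteration 2:
  α = (7 - (-3)·-2.300 - (-2)·-0.160) / (9) = -0.024
  β = (-11 - (-2)·1.567 - (-1)·-0.160) / (5) = -1.605
  γ = (-4 - (-1)·1.567 - (-2)·-2.300) / (5) = -1.407
Change: (-1.591, 0.695, -1.247) → max |·| = 1.591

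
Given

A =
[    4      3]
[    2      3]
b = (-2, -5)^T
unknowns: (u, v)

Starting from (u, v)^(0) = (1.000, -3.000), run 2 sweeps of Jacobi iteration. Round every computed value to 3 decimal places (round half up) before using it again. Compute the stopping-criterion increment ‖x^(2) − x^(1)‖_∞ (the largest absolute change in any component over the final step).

0.500

Iteration 1:
  u = (-2 - (3)·-3.000) / (4) = 1.750
  v = (-5 - (2)·1.000) / (3) = -2.333
Iteration 2:
  u = (-2 - (3)·-2.333) / (4) = 1.250
  v = (-5 - (2)·1.750) / (3) = -2.833
Change: (-0.500, -0.500) → max |·| = 0.500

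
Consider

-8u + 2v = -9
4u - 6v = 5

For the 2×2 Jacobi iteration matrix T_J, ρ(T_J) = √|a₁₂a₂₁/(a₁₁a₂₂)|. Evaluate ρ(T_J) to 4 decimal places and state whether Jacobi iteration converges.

a₁₂a₂₁/(a₁₁a₂₂) = (2)·(4) / ((-8)·(-6)) = 0.166667
ρ = √|0.166667| = √0.166667 = 0.4082
ρ < 1, so Jacobi converges

0.4082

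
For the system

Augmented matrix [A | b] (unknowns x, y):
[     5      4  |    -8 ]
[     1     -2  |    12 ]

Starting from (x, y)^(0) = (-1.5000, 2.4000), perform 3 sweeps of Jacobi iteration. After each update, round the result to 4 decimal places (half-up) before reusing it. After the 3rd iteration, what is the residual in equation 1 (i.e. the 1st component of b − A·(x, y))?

Iteration 1:
  x = (-8 - (4)·2.4000) / (5) = -3.5200
  y = (12 - (1)·-1.5000) / (-2) = -6.7500
Iteration 2:
  x = (-8 - (4)·-6.7500) / (5) = 3.8000
  y = (12 - (1)·-3.5200) / (-2) = -7.7600
Iteration 3:
  x = (-8 - (4)·-7.7600) / (5) = 4.6080
  y = (12 - (1)·3.8000) / (-2) = -4.1000
Residual b − A·x = (-14.6400, -0.8080)

-14.6400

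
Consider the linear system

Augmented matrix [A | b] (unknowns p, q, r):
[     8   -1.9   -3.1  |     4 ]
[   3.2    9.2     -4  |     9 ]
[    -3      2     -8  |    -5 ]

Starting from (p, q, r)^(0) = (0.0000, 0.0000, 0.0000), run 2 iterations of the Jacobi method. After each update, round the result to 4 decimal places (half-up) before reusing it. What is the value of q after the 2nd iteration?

1.0761

Iteration 1:
  p = (4 - (-1.9)·0.0000 - (-3.1)·0.0000) / (8) = 0.5000
  q = (9 - (3.2)·0.0000 - (-4)·0.0000) / (9.2) = 0.9783
  r = (-5 - (-3)·0.0000 - (2)·0.0000) / (-8) = 0.6250
Iteration 2:
  p = (4 - (-1.9)·0.9783 - (-3.1)·0.6250) / (8) = 0.9745
  q = (9 - (3.2)·0.5000 - (-4)·0.6250) / (9.2) = 1.0761
  r = (-5 - (-3)·0.5000 - (2)·0.9783) / (-8) = 0.6821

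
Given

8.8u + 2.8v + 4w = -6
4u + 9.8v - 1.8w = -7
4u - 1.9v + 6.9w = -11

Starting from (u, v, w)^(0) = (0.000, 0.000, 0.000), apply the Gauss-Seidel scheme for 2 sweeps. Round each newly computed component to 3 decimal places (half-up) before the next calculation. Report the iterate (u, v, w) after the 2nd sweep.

Iteration 1:
  u = (-6 - (2.8)·0.000 - (4)·0.000) / (8.8) = -0.682
  v = (-7 - (4)·-0.682 - (-1.8)·0.000) / (9.8) = -0.436
  w = (-11 - (4)·-0.682 - (-1.9)·-0.436) / (6.9) = -1.319
Iteration 2:
  u = (-6 - (2.8)·-0.436 - (4)·-1.319) / (8.8) = 0.056
  v = (-7 - (4)·0.056 - (-1.8)·-1.319) / (9.8) = -0.979
  w = (-11 - (4)·0.056 - (-1.9)·-0.979) / (6.9) = -1.896

(0.056, -0.979, -1.896)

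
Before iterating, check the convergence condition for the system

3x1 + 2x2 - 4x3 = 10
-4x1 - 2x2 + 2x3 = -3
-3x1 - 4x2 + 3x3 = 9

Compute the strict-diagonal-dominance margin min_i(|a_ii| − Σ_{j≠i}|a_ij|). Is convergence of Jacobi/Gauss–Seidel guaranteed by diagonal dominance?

row 1: |3| − (2+4) = -3
row 2: |-2| − (4+2) = -4
row 3: |3| − (3+4) = -4
minimum over rows = -4 → not strictly diagonally dominant

-4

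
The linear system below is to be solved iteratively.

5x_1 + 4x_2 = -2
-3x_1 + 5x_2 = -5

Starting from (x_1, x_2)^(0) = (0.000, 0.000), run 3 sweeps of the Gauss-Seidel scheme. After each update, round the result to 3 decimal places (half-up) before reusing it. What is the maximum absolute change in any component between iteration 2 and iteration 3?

0.476

Iteration 1:
  x_1 = (-2 - (4)·0.000) / (5) = -0.400
  x_2 = (-5 - (-3)·-0.400) / (5) = -1.240
Iteration 2:
  x_1 = (-2 - (4)·-1.240) / (5) = 0.592
  x_2 = (-5 - (-3)·0.592) / (5) = -0.645
Iteration 3:
  x_1 = (-2 - (4)·-0.645) / (5) = 0.116
  x_2 = (-5 - (-3)·0.116) / (5) = -0.930
Change: (-0.476, -0.285) → max |·| = 0.476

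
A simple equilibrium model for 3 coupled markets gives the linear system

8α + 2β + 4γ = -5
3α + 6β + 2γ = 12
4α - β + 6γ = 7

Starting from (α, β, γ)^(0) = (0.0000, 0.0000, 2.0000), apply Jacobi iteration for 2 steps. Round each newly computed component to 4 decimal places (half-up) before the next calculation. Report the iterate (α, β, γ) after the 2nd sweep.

Iteration 1:
  α = (-5 - (2)·0.0000 - (4)·2.0000) / (8) = -1.6250
  β = (12 - (3)·0.0000 - (2)·2.0000) / (6) = 1.3333
  γ = (7 - (4)·0.0000 - (-1)·0.0000) / (6) = 1.1667
Iteration 2:
  α = (-5 - (2)·1.3333 - (4)·1.1667) / (8) = -1.5417
  β = (12 - (3)·-1.6250 - (2)·1.1667) / (6) = 2.4236
  γ = (7 - (4)·-1.6250 - (-1)·1.3333) / (6) = 2.4722

(-1.5417, 2.4236, 2.4722)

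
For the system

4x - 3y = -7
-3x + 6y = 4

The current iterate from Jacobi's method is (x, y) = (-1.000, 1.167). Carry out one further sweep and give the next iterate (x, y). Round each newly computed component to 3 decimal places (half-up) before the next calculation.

(-0.875, 0.167)

One sweep:
  x = (-7 - (-3)·1.167) / (4) = -0.875
  y = (4 - (-3)·-1.000) / (6) = 0.167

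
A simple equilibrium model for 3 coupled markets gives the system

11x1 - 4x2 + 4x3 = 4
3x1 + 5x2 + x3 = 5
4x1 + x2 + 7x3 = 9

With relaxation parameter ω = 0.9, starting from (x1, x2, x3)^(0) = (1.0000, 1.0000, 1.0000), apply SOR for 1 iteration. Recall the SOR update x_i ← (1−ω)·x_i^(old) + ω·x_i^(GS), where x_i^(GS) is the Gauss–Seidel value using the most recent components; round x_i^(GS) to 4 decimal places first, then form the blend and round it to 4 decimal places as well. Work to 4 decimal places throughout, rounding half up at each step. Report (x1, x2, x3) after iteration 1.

(0.4272, 0.5893, 0.9617)

Iteration 1:
  x1: GS value = (4 - (-4)·1.0000 - (4)·1.0000) / (11) = 0.3636;  x1 ← (1−ω)·1.0000 + ω·0.3636 = 0.4272
  x2: GS value = (5 - (3)·0.4272 - (1)·1.0000) / (5) = 0.5437;  x2 ← (1−ω)·1.0000 + ω·0.5437 = 0.5893
  x3: GS value = (9 - (4)·0.4272 - (1)·0.5893) / (7) = 0.9574;  x3 ← (1−ω)·1.0000 + ω·0.9574 = 0.9617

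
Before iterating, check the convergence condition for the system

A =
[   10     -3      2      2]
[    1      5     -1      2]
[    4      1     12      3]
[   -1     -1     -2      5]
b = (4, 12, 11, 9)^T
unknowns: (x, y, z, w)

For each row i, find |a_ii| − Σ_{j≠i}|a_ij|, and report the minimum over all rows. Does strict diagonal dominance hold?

row 1: |10| − (3+2+2) = 3
row 2: |5| − (1+1+2) = 1
row 3: |12| − (4+1+3) = 4
row 4: |5| − (1+1+2) = 1
minimum over rows = 1 → strictly diagonally dominant (convergence guaranteed)

1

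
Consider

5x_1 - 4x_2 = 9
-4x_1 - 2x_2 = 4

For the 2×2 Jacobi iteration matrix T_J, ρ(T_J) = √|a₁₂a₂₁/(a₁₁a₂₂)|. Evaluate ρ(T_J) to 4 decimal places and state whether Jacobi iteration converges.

a₁₂a₂₁/(a₁₁a₂₂) = (-4)·(-4) / ((5)·(-2)) = -1.600000
ρ = √|-1.600000| = √1.600000 = 1.2649
ρ > 1, so Jacobi diverges

1.2649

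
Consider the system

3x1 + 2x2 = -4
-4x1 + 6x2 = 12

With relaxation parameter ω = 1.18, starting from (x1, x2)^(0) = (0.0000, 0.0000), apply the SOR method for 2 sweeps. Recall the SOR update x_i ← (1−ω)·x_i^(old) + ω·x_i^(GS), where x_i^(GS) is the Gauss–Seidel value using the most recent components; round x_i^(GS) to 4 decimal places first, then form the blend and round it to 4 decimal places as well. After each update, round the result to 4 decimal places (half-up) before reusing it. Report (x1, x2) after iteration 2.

Iteration 1:
  x1: GS value = (-4 - (2)·0.0000) / (3) = -1.3333;  x1 ← (1−ω)·0.0000 + ω·-1.3333 = -1.5733
  x2: GS value = (12 - (-4)·-1.5733) / (6) = 0.9511;  x2 ← (1−ω)·0.0000 + ω·0.9511 = 1.1223
Iteration 2:
  x1: GS value = (-4 - (2)·1.1223) / (3) = -2.0815;  x1 ← (1−ω)·-1.5733 + ω·-2.0815 = -2.1730
  x2: GS value = (12 - (-4)·-2.1730) / (6) = 0.5513;  x2 ← (1−ω)·1.1223 + ω·0.5513 = 0.4485

(-2.1730, 0.4485)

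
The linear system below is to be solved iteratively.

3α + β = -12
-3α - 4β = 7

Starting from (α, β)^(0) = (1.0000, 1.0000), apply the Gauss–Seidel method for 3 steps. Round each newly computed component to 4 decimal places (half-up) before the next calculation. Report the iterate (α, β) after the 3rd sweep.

(-4.5417, 1.6563)

Iteration 1:
  α = (-12 - (1)·1.0000) / (3) = -4.3333
  β = (7 - (-3)·-4.3333) / (-4) = 1.5000
Iteration 2:
  α = (-12 - (1)·1.5000) / (3) = -4.5000
  β = (7 - (-3)·-4.5000) / (-4) = 1.6250
Iteration 3:
  α = (-12 - (1)·1.6250) / (3) = -4.5417
  β = (7 - (-3)·-4.5417) / (-4) = 1.6563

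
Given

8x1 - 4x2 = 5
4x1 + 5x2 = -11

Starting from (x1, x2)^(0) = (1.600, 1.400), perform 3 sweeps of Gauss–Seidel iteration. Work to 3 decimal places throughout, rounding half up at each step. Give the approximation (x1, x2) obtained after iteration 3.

Iteration 1:
  x1 = (5 - (-4)·1.400) / (8) = 1.325
  x2 = (-11 - (4)·1.325) / (5) = -3.260
Iteration 2:
  x1 = (5 - (-4)·-3.260) / (8) = -1.005
  x2 = (-11 - (4)·-1.005) / (5) = -1.396
Iteration 3:
  x1 = (5 - (-4)·-1.396) / (8) = -0.073
  x2 = (-11 - (4)·-0.073) / (5) = -2.142

(-0.073, -2.142)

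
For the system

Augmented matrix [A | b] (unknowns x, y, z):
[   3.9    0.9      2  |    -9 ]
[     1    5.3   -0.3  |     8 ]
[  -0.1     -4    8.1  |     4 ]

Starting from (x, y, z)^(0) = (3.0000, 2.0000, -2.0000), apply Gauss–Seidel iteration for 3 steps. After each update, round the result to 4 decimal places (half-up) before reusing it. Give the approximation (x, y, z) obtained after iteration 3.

Iteration 1:
  x = (-9 - (0.9)·2.0000 - (2)·-2.0000) / (3.9) = -1.7436
  y = (8 - (1)·-1.7436 - (-0.3)·-2.0000) / (5.3) = 1.7252
  z = (4 - (-0.1)·-1.7436 - (-4)·1.7252) / (8.1) = 1.3243
Iteration 2:
  x = (-9 - (0.9)·1.7252 - (2)·1.3243) / (3.9) = -3.3849
  y = (8 - (1)·-3.3849 - (-0.3)·1.3243) / (5.3) = 2.2231
  z = (4 - (-0.1)·-3.3849 - (-4)·2.2231) / (8.1) = 1.5499
Iteration 3:
  x = (-9 - (0.9)·2.2231 - (2)·1.5499) / (3.9) = -3.6155
  y = (8 - (1)·-3.6155 - (-0.3)·1.5499) / (5.3) = 2.2793
  z = (4 - (-0.1)·-3.6155 - (-4)·2.2793) / (8.1) = 1.5748

(-3.6155, 2.2793, 1.5748)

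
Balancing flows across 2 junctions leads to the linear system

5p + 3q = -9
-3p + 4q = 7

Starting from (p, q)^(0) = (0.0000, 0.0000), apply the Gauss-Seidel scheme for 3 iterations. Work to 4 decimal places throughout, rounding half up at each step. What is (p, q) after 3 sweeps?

Iteration 1:
  p = (-9 - (3)·0.0000) / (5) = -1.8000
  q = (7 - (-3)·-1.8000) / (4) = 0.4000
Iteration 2:
  p = (-9 - (3)·0.4000) / (5) = -2.0400
  q = (7 - (-3)·-2.0400) / (4) = 0.2200
Iteration 3:
  p = (-9 - (3)·0.2200) / (5) = -1.9320
  q = (7 - (-3)·-1.9320) / (4) = 0.3010

(-1.9320, 0.3010)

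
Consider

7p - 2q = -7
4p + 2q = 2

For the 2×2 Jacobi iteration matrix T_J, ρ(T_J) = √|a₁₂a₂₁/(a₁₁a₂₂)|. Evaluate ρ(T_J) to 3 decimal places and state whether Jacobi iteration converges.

0.756

a₁₂a₂₁/(a₁₁a₂₂) = (-2)·(4) / ((7)·(2)) = -0.571429
ρ = √|-0.571429| = √0.571429 = 0.756
ρ < 1, so Jacobi converges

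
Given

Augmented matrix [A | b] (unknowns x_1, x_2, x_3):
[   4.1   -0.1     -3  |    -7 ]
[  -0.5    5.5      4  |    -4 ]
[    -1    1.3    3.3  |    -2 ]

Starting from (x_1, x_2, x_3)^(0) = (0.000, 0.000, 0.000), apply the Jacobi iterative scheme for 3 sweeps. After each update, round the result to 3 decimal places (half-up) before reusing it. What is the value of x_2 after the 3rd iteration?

-0.316

Iteration 1:
  x_1 = (-7 - (-0.1)·0.000 - (-3)·0.000) / (4.1) = -1.707
  x_2 = (-4 - (-0.5)·0.000 - (4)·0.000) / (5.5) = -0.727
  x_3 = (-2 - (-1)·0.000 - (1.3)·0.000) / (3.3) = -0.606
Iteration 2:
  x_1 = (-7 - (-0.1)·-0.727 - (-3)·-0.606) / (4.1) = -2.168
  x_2 = (-4 - (-0.5)·-1.707 - (4)·-0.606) / (5.5) = -0.442
  x_3 = (-2 - (-1)·-1.707 - (1.3)·-0.727) / (3.3) = -0.837
Iteration 3:
  x_1 = (-7 - (-0.1)·-0.442 - (-3)·-0.837) / (4.1) = -2.331
  x_2 = (-4 - (-0.5)·-2.168 - (4)·-0.837) / (5.5) = -0.316
  x_3 = (-2 - (-1)·-2.168 - (1.3)·-0.442) / (3.3) = -1.089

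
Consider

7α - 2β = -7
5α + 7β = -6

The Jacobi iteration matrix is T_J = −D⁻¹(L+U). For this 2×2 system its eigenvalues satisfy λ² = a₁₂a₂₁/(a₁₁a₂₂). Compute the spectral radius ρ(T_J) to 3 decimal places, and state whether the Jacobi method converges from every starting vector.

0.452

a₁₂a₂₁/(a₁₁a₂₂) = (-2)·(5) / ((7)·(7)) = -0.204082
ρ = √|-0.204082| = √0.204082 = 0.452
ρ < 1, so Jacobi converges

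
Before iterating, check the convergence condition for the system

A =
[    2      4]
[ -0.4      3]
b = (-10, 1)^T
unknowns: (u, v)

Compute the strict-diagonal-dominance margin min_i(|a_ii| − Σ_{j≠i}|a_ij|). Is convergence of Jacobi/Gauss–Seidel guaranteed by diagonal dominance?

-2

row 1: |2| − (4) = -2
row 2: |3| − (0.4) = 2.6
minimum over rows = -2 → not strictly diagonally dominant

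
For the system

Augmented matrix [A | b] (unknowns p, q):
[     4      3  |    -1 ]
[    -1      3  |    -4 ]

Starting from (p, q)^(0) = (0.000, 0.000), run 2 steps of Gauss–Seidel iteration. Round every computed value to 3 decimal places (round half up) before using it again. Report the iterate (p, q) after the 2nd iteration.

Iteration 1:
  p = (-1 - (3)·0.000) / (4) = -0.250
  q = (-4 - (-1)·-0.250) / (3) = -1.417
Iteration 2:
  p = (-1 - (3)·-1.417) / (4) = 0.813
  q = (-4 - (-1)·0.813) / (3) = -1.062

(0.813, -1.062)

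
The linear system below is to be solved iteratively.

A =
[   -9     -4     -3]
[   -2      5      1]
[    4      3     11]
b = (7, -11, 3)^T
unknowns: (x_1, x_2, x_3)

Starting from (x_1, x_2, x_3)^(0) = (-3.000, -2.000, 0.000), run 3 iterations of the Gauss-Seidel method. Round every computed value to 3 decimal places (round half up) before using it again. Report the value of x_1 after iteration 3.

-0.031

Iteration 1:
  x_1 = (7 - (-4)·-2.000 - (-3)·0.000) / (-9) = 0.111
  x_2 = (-11 - (-2)·0.111 - (1)·0.000) / (5) = -2.156
  x_3 = (3 - (4)·0.111 - (3)·-2.156) / (11) = 0.820
Iteration 2:
  x_1 = (7 - (-4)·-2.156 - (-3)·0.820) / (-9) = -0.093
  x_2 = (-11 - (-2)·-0.093 - (1)·0.820) / (5) = -2.401
  x_3 = (3 - (4)·-0.093 - (3)·-2.401) / (11) = 0.961
Iteration 3:
  x_1 = (7 - (-4)·-2.401 - (-3)·0.961) / (-9) = -0.031
  x_2 = (-11 - (-2)·-0.031 - (1)·0.961) / (5) = -2.405
  x_3 = (3 - (4)·-0.031 - (3)·-2.405) / (11) = 0.940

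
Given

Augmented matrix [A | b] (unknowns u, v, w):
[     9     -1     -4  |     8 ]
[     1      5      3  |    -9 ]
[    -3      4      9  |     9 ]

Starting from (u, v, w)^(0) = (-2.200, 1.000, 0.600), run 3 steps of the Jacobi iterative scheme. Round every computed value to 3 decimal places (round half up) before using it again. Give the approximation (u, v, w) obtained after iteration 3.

Iteration 1:
  u = (8 - (-1)·1.000 - (-4)·0.600) / (9) = 1.267
  v = (-9 - (1)·-2.200 - (3)·0.600) / (5) = -1.720
  w = (9 - (-3)·-2.200 - (4)·1.000) / (9) = -0.178
Iteration 2:
  u = (8 - (-1)·-1.720 - (-4)·-0.178) / (9) = 0.619
  v = (-9 - (1)·1.267 - (3)·-0.178) / (5) = -1.947
  w = (9 - (-3)·1.267 - (4)·-1.720) / (9) = 2.187
Iteration 3:
  u = (8 - (-1)·-1.947 - (-4)·2.187) / (9) = 1.645
  v = (-9 - (1)·0.619 - (3)·2.187) / (5) = -3.236
  w = (9 - (-3)·0.619 - (4)·-1.947) / (9) = 2.072

(1.645, -3.236, 2.072)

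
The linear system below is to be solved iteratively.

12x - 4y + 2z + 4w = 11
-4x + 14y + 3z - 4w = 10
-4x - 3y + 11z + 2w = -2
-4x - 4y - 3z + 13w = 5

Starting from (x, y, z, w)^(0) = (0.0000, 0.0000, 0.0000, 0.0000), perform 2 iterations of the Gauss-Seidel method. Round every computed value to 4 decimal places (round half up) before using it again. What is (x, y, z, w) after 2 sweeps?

(0.8179, 1.1623, 0.2392, 1.0491)

Iteration 1:
  x = (11 - (-4)·0.0000 - (2)·0.0000 - (4)·0.0000) / (12) = 0.9167
  y = (10 - (-4)·0.9167 - (3)·0.0000 - (-4)·0.0000) / (14) = 0.9762
  z = (-2 - (-4)·0.9167 - (-3)·0.9762 - (2)·0.0000) / (11) = 0.4178
  w = (5 - (-4)·0.9167 - (-4)·0.9762 - (-3)·0.4178) / (13) = 1.0635
Iteration 2:
  x = (11 - (-4)·0.9762 - (2)·0.4178 - (4)·1.0635) / (12) = 0.8179
  y = (10 - (-4)·0.8179 - (3)·0.4178 - (-4)·1.0635) / (14) = 1.1623
  z = (-2 - (-4)·0.8179 - (-3)·1.1623 - (2)·1.0635) / (11) = 0.2392
  w = (5 - (-4)·0.8179 - (-4)·1.1623 - (-3)·0.2392) / (13) = 1.0491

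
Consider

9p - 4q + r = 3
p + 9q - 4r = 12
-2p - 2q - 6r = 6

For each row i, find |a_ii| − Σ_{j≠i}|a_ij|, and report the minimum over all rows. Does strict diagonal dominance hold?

2

row 1: |9| − (4+1) = 4
row 2: |9| − (1+4) = 4
row 3: |-6| − (2+2) = 2
minimum over rows = 2 → strictly diagonally dominant (convergence guaranteed)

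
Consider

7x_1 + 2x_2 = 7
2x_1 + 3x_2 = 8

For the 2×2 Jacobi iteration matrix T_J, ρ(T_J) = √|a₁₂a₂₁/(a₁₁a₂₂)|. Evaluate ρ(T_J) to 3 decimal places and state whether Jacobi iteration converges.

a₁₂a₂₁/(a₁₁a₂₂) = (2)·(2) / ((7)·(3)) = 0.190476
ρ = √|0.190476| = √0.190476 = 0.436
ρ < 1, so Jacobi converges

0.436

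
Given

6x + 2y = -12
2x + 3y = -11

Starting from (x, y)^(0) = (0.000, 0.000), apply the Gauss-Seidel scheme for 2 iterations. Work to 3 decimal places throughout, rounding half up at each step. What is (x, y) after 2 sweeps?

(-1.222, -2.852)

Iteration 1:
  x = (-12 - (2)·0.000) / (6) = -2.000
  y = (-11 - (2)·-2.000) / (3) = -2.333
Iteration 2:
  x = (-12 - (2)·-2.333) / (6) = -1.222
  y = (-11 - (2)·-1.222) / (3) = -2.852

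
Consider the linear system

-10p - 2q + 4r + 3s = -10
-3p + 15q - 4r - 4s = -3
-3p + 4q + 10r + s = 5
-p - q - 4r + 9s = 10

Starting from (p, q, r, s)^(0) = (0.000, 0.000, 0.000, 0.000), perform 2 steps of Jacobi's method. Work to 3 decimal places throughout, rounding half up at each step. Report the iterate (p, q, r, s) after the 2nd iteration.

Iteration 1:
  p = (-10 - (-2)·0.000 - (4)·0.000 - (3)·0.000) / (-10) = 1.000
  q = (-3 - (-3)·0.000 - (-4)·0.000 - (-4)·0.000) / (15) = -0.200
  r = (5 - (-3)·0.000 - (4)·0.000 - (1)·0.000) / (10) = 0.500
  s = (10 - (-1)·0.000 - (-1)·0.000 - (-4)·0.000) / (9) = 1.111
Iteration 2:
  p = (-10 - (-2)·-0.200 - (4)·0.500 - (3)·1.111) / (-10) = 1.573
  q = (-3 - (-3)·1.000 - (-4)·0.500 - (-4)·1.111) / (15) = 0.430
  r = (5 - (-3)·1.000 - (4)·-0.200 - (1)·1.111) / (10) = 0.769
  s = (10 - (-1)·1.000 - (-1)·-0.200 - (-4)·0.500) / (9) = 1.422

(1.573, 0.430, 0.769, 1.422)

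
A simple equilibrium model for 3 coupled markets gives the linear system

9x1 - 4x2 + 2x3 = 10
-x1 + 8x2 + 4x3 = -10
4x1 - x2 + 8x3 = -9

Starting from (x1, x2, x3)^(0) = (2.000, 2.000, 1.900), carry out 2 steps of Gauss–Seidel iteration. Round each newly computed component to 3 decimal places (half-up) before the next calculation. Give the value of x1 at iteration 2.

Iteration 1:
  x1 = (10 - (-4)·2.000 - (2)·1.900) / (9) = 1.578
  x2 = (-10 - (-1)·1.578 - (4)·1.900) / (8) = -2.003
  x3 = (-9 - (4)·1.578 - (-1)·-2.003) / (8) = -2.164
Iteration 2:
  x1 = (10 - (-4)·-2.003 - (2)·-2.164) / (9) = 0.702
  x2 = (-10 - (-1)·0.702 - (4)·-2.164) / (8) = -0.080
  x3 = (-9 - (4)·0.702 - (-1)·-0.080) / (8) = -1.486

0.702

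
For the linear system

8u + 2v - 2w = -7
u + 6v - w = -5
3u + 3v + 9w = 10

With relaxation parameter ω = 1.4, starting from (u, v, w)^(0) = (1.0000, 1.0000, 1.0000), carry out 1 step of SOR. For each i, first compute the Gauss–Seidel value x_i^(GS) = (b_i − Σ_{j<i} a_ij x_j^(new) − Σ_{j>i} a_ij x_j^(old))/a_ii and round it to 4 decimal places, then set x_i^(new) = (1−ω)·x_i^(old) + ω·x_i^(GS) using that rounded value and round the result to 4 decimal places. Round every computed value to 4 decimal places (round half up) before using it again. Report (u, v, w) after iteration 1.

(-1.6250, -0.9541, 2.3591)

Iteration 1:
  u: GS value = (-7 - (2)·1.0000 - (-2)·1.0000) / (8) = -0.8750;  u ← (1−ω)·1.0000 + ω·-0.8750 = -1.6250
  v: GS value = (-5 - (1)·-1.6250 - (-1)·1.0000) / (6) = -0.3958;  v ← (1−ω)·1.0000 + ω·-0.3958 = -0.9541
  w: GS value = (10 - (3)·-1.6250 - (3)·-0.9541) / (9) = 1.9708;  w ← (1−ω)·1.0000 + ω·1.9708 = 2.3591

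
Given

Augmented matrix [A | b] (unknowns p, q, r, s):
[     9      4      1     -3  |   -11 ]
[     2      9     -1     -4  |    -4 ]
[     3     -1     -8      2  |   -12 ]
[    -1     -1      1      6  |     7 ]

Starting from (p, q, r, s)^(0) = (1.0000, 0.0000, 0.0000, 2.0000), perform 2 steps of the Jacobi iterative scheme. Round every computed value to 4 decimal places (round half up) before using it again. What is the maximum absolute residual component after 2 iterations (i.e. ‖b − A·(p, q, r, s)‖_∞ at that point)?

3.3037

Iteration 1:
  p = (-11 - (4)·0.0000 - (1)·0.0000 - (-3)·2.0000) / (9) = -0.5556
  q = (-4 - (2)·1.0000 - (-1)·0.0000 - (-4)·2.0000) / (9) = 0.2222
  r = (-12 - (3)·1.0000 - (-1)·0.0000 - (2)·2.0000) / (-8) = 2.3750
  s = (7 - (-1)·1.0000 - (-1)·0.0000 - (1)·0.0000) / (6) = 1.3333
Iteration 2:
  p = (-11 - (4)·0.2222 - (1)·2.3750 - (-3)·1.3333) / (9) = -1.1404
  q = (-4 - (2)·-0.5556 - (-1)·2.3750 - (-4)·1.3333) / (9) = 0.5355
  r = (-12 - (3)·-0.5556 - (-1)·0.2222 - (2)·1.3333) / (-8) = 1.5972
  s = (7 - (-1)·-0.5556 - (-1)·0.2222 - (1)·2.3750) / (6) = 0.7153
Residual b − A·x = (-2.3297, -2.0803, 3.3037, 0.5061); ∞-norm = 3.3037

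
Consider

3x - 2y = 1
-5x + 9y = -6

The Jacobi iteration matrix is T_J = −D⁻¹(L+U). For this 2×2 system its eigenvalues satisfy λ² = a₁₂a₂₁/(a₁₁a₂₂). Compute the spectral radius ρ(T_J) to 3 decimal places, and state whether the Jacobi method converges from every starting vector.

0.609

a₁₂a₂₁/(a₁₁a₂₂) = (-2)·(-5) / ((3)·(9)) = 0.370370
ρ = √|0.370370| = √0.370370 = 0.609
ρ < 1, so Jacobi converges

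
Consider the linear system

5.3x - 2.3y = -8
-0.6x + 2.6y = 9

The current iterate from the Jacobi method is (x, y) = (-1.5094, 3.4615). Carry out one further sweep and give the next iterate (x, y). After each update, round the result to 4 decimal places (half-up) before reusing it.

One sweep:
  x = (-8 - (-2.3)·3.4615) / (5.3) = -0.0073
  y = (9 - (-0.6)·-1.5094) / (2.6) = 3.1132

(-0.0073, 3.1132)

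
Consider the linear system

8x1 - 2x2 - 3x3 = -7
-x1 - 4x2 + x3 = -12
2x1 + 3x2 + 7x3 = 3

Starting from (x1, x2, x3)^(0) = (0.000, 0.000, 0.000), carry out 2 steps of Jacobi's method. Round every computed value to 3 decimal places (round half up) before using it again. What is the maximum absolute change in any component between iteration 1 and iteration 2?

Iteration 1:
  x1 = (-7 - (-2)·0.000 - (-3)·0.000) / (8) = -0.875
  x2 = (-12 - (-1)·0.000 - (1)·0.000) / (-4) = 3.000
  x3 = (3 - (2)·0.000 - (3)·0.000) / (7) = 0.429
Iteration 2:
  x1 = (-7 - (-2)·3.000 - (-3)·0.429) / (8) = 0.036
  x2 = (-12 - (-1)·-0.875 - (1)·0.429) / (-4) = 3.326
  x3 = (3 - (2)·-0.875 - (3)·3.000) / (7) = -0.607
Change: (0.911, 0.326, -1.036) → max |·| = 1.036

1.036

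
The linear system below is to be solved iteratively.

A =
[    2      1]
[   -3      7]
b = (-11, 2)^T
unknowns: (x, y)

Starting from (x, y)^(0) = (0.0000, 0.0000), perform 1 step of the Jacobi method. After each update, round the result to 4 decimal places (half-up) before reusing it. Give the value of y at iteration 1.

Iteration 1:
  x = (-11 - (1)·0.0000) / (2) = -5.5000
  y = (2 - (-3)·0.0000) / (7) = 0.2857

0.2857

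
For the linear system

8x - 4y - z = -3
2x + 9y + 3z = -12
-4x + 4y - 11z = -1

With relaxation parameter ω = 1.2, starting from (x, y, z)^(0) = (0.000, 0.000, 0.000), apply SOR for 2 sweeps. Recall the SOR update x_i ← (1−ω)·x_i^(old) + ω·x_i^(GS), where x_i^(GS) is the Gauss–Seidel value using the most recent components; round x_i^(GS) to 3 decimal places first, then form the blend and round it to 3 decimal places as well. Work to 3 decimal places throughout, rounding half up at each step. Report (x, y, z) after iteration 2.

Iteration 1:
  x: GS value = (-3 - (-4)·0.000 - (-1)·0.000) / (8) = -0.375;  x ← (1−ω)·0.000 + ω·-0.375 = -0.450
  y: GS value = (-12 - (2)·-0.450 - (3)·0.000) / (9) = -1.233;  y ← (1−ω)·0.000 + ω·-1.233 = -1.480
  z: GS value = (-1 - (-4)·-0.450 - (4)·-1.480) / (-11) = -0.284;  z ← (1−ω)·0.000 + ω·-0.284 = -0.341
Iteration 2:
  x: GS value = (-3 - (-4)·-1.480 - (-1)·-0.341) / (8) = -1.158;  x ← (1−ω)·-0.450 + ω·-1.158 = -1.300
  y: GS value = (-12 - (2)·-1.300 - (3)·-0.341) / (9) = -0.931;  y ← (1−ω)·-1.480 + ω·-0.931 = -0.821
  z: GS value = (-1 - (-4)·-1.300 - (4)·-0.821) / (-11) = 0.265;  z ← (1−ω)·-0.341 + ω·0.265 = 0.386

(-1.300, -0.821, 0.386)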